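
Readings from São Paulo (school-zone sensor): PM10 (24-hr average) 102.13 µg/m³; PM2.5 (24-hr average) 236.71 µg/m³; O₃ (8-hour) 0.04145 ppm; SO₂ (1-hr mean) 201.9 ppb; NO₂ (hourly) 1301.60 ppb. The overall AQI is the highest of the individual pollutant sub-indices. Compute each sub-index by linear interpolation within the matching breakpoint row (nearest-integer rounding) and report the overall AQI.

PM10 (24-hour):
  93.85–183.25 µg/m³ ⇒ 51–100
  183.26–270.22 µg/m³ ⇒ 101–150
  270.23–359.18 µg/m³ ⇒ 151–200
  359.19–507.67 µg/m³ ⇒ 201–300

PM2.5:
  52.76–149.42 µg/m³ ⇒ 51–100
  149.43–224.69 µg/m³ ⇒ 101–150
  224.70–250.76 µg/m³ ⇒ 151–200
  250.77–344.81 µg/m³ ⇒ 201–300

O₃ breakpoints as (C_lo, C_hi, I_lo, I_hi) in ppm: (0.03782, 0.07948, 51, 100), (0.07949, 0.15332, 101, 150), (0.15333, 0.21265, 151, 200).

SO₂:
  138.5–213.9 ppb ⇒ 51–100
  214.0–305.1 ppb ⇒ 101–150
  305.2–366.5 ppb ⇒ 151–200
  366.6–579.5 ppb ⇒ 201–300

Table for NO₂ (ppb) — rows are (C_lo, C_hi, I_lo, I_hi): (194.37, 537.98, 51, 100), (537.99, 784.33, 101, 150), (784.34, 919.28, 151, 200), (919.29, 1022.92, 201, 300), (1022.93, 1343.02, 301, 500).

474

PM10: 102.13 lies in 93.85–183.25, so I_lo=51, I_hi=100, C_lo=93.85, C_hi=183.25.
(100−51)/(183.25−93.85) × (102.13−93.85) + 51 = 49/89.40 × 8.28 + 51 ≈ 55.54 → 56.
PM2.5: row 224.70–250.76 (AQI 151–200). (200−151)·(236.71−224.70)/(250.76−224.70) + 151 = 49·12.01/26.06 + 151 ≈ 173.58 → 174.
O₃: row 0.03782–0.07948 (AQI 51–100). (100−51)·(0.04145−0.03782)/(0.07948−0.03782) + 51 = 49·0.00363/0.04166 + 51 ≈ 55.27 → 55.
SO₂: row 138.5–213.9 (AQI 51–100). (100−51)·(201.9−138.5)/(213.9−138.5) + 51 = 49·63.4/75.4 + 51 ≈ 92.20 → 92.
NO₂ 1301.60: bracket 1022.93–1343.02 → index 301–500; slope 199/320.09, offset 278.67.
AQI = 301 + 199/320.09·278.67 ≈ 474.25 ⇒ 474.
Sub-indices: PM10→56, PM2.5→174, O₃→55, SO₂→92, NO₂→474. Overall AQI = max = 474; dominant pollutant is NO₂.
AQI 474: Hazardous.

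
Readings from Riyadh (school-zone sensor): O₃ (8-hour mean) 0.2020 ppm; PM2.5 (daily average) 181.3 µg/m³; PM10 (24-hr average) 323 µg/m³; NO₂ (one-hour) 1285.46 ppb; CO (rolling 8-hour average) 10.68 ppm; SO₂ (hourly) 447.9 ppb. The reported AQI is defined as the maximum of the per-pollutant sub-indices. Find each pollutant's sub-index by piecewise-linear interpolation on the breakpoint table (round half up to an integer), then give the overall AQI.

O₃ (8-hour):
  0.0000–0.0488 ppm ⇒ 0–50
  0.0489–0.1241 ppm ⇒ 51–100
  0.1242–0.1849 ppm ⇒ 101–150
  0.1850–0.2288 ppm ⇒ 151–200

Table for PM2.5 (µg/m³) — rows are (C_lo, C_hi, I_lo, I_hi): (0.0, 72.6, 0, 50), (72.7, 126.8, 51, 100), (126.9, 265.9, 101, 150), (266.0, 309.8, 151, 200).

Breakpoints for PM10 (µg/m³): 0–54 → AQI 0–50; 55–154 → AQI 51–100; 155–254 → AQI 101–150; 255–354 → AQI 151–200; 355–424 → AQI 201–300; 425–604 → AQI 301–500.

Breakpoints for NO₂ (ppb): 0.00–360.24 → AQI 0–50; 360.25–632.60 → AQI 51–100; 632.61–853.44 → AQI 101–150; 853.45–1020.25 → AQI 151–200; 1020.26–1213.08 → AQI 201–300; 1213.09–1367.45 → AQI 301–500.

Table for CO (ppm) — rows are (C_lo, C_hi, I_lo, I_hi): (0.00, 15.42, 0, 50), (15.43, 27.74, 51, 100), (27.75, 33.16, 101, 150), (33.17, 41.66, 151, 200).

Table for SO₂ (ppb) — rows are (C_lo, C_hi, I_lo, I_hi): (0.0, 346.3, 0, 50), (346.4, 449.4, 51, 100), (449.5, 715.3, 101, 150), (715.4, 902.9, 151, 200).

394

O₃: 0.2020 lies in 0.1850–0.2288, so I_lo=151, I_hi=200, C_lo=0.1850, C_hi=0.2288.
(200−151)/(0.2288−0.1850) × (0.2020−0.1850) + 151 = 49/0.0438 × 0.0170 + 151 ≈ 170.02 → 170.
PM2.5: 181.3 ∈ [126.9, 265.9] ↔ index [101, 150].
101 + (181.3−126.9)·(150−101)/(265.9−126.9) = 101 + 54.4·49/139.0 ≈ 120.18, so AQI = 120.
PM10: row 255–354 (AQI 151–200). (200−151)·(323−255)/(354−255) + 151 = 49·68/99 + 151 ≈ 184.66 → 185.
NO₂ 1285.46: bracket 1213.09–1367.45 → index 301–500; slope 199/154.36, offset 72.37.
AQI = 301 + 199/154.36·72.37 ≈ 394.30 ⇒ 394.
CO: 10.68 ∈ [0.00, 15.42] ↔ index [0, 50].
0 + (10.68−0.00)·(50−0)/(15.42−0.00) = 0 + 10.68·50/15.42 ≈ 34.63, so AQI = 35.
SO₂ 447.9: bracket 346.4–449.4 → index 51–100; slope 49/103.0, offset 101.5.
AQI = 51 + 49/103.0·101.5 ≈ 99.29 ⇒ 99.
Sub-indices: O₃→170, PM2.5→120, PM10→185, NO₂→394, CO→35, SO₂→99. Overall AQI = max = 394; dominant pollutant is NO₂.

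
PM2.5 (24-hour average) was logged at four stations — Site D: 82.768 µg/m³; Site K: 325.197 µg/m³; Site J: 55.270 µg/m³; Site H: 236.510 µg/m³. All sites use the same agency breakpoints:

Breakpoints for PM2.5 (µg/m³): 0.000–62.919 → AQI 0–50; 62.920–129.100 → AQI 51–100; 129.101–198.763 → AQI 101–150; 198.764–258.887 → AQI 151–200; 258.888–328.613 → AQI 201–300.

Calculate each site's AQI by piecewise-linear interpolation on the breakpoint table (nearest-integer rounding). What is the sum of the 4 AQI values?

Site D: 82.768 lies in 62.920–129.100, so I_lo=51, I_hi=100, C_lo=62.920, C_hi=129.100.
(100−51)/(129.100−62.920) × (82.768−62.920) + 51 = 49/66.180 × 19.848 + 51 ≈ 65.70 → 66.
Site K: 325.197 lies in 258.888–328.613, so I_lo=201, I_hi=300, C_lo=258.888, C_hi=328.613.
(300−201)/(328.613−258.888) × (325.197−258.888) + 201 = 99/69.725 × 66.309 + 201 ≈ 295.15 → 295.
Site J: row 0.000–62.919 (AQI 0–50). (50−0)·(55.270−0.000)/(62.919−0.000) + 0 = 50·55.270/62.919 + 0 ≈ 43.92 → 44.
Site H: 236.510 ∈ [198.764, 258.887] ↔ index [151, 200].
151 + (236.510−198.764)·(200−151)/(258.887−198.764) = 151 + 37.746·49/60.123 ≈ 181.76, so AQI = 182.
AQIs: Site D=66, Site K=295, Site J=44, Site H=182. Sum = 66 + 295 + 44 + 182 = 587.

587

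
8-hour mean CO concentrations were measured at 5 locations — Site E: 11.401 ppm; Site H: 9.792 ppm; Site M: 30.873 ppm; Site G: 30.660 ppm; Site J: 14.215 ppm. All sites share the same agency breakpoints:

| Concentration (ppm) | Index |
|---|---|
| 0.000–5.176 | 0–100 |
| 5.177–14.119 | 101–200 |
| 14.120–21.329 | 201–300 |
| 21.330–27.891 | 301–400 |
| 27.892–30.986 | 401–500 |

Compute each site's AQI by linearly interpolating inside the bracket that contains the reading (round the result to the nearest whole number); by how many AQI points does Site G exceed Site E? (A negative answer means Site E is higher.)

320

Site E: 11.401 lies in 5.177–14.119, so I_lo=101, I_hi=200, C_lo=5.177, C_hi=14.119.
(200−101)/(14.119−5.177) × (11.401−5.177) + 101 = 99/8.942 × 6.224 + 101 ≈ 169.91 → 170.
Site H: 9.792 ∈ [5.177, 14.119] ↔ index [101, 200].
101 + (9.792−5.177)·(200−101)/(14.119−5.177) = 101 + 4.615·99/8.942 ≈ 152.09, so AQI = 152.
Site M: 30.873 lies in 27.892–30.986, so I_lo=401, I_hi=500, C_lo=27.892, C_hi=30.986.
(500−401)/(30.986−27.892) × (30.873−27.892) + 401 = 99/3.094 × 2.981 + 401 ≈ 496.38 → 496.
Site G 30.660: bracket 27.892–30.986 → index 401–500; slope 99/3.094, offset 2.768.
AQI = 401 + 99/3.094·2.768 ≈ 489.57 ⇒ 490.
Site J: 14.215 ∈ [14.120, 21.329] ↔ index [201, 300].
201 + (14.215−14.120)·(300−201)/(21.329−14.120) = 201 + 0.095·99/7.209 ≈ 202.30, so AQI = 202.
AQIs: Site E=170, Site H=152, Site M=496, Site G=490, Site J=202. Site G (490) − Site E (170) = 320.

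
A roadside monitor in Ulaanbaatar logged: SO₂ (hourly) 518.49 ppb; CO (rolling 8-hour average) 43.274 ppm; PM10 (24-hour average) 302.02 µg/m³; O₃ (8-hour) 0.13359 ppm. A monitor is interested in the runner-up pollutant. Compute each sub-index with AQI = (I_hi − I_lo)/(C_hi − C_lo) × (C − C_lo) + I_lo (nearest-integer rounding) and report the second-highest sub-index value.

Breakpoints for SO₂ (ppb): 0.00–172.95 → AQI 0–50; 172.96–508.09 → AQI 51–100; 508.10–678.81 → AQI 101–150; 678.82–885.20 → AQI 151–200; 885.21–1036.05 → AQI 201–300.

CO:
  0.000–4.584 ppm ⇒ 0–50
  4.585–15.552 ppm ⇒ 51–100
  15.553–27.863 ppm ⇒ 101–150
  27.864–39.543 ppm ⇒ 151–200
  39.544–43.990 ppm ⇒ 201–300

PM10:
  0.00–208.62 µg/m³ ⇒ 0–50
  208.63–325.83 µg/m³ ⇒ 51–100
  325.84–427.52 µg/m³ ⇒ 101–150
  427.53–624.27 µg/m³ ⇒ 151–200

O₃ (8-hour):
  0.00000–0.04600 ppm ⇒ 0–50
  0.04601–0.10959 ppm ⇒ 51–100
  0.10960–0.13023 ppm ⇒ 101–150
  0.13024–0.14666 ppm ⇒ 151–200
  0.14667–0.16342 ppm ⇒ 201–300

SO₂: 518.49 lies in 508.10–678.81, so I_lo=101, I_hi=150, C_lo=508.10, C_hi=678.81.
(150−101)/(678.81−508.10) × (518.49−508.10) + 101 = 49/170.71 × 10.39 + 101 ≈ 103.98 → 104.
CO: row 39.544–43.990 (AQI 201–300). (300−201)·(43.274−39.544)/(43.990−39.544) + 201 = 99·3.730/4.446 + 201 ≈ 284.06 → 284.
PM10 302.02: bracket 208.63–325.83 → index 51–100; slope 49/117.20, offset 93.39.
AQI = 51 + 49/117.20·93.39 ≈ 90.05 ⇒ 90.
O₃ 0.13359: bracket 0.13024–0.14666 → index 151–200; slope 49/0.01642, offset 0.00335.
AQI = 151 + 49/0.01642·0.00335 ≈ 161.00 ⇒ 161.
Sub-indices: SO₂→104, CO→284, PM10→90, O₃→161. Ranked high→low: 284, 161, 104, 90. Second-highest sub-index = 161.

161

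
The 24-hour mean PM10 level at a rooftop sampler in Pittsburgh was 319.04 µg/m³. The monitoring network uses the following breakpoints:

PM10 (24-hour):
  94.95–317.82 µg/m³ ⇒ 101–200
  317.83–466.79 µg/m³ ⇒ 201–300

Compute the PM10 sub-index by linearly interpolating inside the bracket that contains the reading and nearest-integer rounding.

202

PM10: 319.04 ∈ [317.83, 466.79] ↔ index [201, 300].
201 + (319.04−317.83)·(300−201)/(466.79−317.83) = 201 + 1.21·99/148.96 ≈ 201.80, so AQI = 202.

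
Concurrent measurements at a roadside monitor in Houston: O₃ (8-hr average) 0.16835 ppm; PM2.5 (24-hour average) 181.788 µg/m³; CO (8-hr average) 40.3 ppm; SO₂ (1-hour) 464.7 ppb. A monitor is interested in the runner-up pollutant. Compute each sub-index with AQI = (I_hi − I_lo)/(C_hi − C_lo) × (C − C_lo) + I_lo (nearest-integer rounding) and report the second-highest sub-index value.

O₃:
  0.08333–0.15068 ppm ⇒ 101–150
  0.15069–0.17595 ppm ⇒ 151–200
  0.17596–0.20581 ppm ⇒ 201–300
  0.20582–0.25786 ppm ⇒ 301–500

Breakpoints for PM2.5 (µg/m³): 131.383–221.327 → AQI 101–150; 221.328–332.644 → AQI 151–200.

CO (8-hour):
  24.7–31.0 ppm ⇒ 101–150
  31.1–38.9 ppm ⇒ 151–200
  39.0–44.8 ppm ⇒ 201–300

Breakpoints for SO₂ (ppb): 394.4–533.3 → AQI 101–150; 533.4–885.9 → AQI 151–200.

O₃ 0.16835: bracket 0.15069–0.17595 → index 151–200; slope 49/0.02526, offset 0.01766.
AQI = 151 + 49/0.02526·0.01766 ≈ 185.26 ⇒ 185.
PM2.5: 181.788 lies in 131.383–221.327, so I_lo=101, I_hi=150, C_lo=131.383, C_hi=221.327.
(150−101)/(221.327−131.383) × (181.788−131.383) + 101 = 49/89.944 × 50.405 + 101 ≈ 128.46 → 128.
CO: 40.3 ∈ [39.0, 44.8] ↔ index [201, 300].
201 + (40.3−39.0)·(300−201)/(44.8−39.0) = 201 + 1.3·99/5.8 ≈ 223.19, so AQI = 223.
SO₂: 464.7 lies in 394.4–533.3, so I_lo=101, I_hi=150, C_lo=394.4, C_hi=533.3.
(150−101)/(533.3−394.4) × (464.7−394.4) + 101 = 49/138.9 × 70.3 + 101 ≈ 125.80 → 126.
Sub-indices: O₃→185, PM2.5→128, CO→223, SO₂→126. Ranked high→low: 223, 185, 128, 126. Second-highest sub-index = 185.

185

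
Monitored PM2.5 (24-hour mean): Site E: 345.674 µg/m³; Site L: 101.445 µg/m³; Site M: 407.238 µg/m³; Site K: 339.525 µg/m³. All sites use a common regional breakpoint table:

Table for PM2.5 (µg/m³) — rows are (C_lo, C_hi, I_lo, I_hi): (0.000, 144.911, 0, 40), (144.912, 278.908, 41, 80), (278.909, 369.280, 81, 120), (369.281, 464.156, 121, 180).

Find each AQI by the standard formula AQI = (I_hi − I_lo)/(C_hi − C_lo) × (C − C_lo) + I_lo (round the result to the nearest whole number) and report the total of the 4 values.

390

Site E: 345.674 lies in 278.909–369.280, so I_lo=81, I_hi=120, C_lo=278.909, C_hi=369.280.
(120−81)/(369.280−278.909) × (345.674−278.909) + 81 = 39/90.371 × 66.765 + 81 ≈ 109.81 → 110.
Site L 101.445: bracket 0.000–144.911 → index 0–40; slope 40/144.911, offset 101.445.
AQI = 0 + 40/144.911·101.445 ≈ 28.00 ⇒ 28.
Site M: 407.238 ∈ [369.281, 464.156] ↔ index [121, 180].
121 + (407.238−369.281)·(180−121)/(464.156−369.281) = 121 + 37.957·59/94.875 ≈ 144.60, so AQI = 145.
Site K 339.525: bracket 278.909–369.280 → index 81–120; slope 39/90.371, offset 60.616.
AQI = 81 + 39/90.371·60.616 ≈ 107.16 ⇒ 107.
AQIs: Site E=110, Site L=28, Site M=145, Site K=107. Sum = 110 + 28 + 145 + 107 = 390.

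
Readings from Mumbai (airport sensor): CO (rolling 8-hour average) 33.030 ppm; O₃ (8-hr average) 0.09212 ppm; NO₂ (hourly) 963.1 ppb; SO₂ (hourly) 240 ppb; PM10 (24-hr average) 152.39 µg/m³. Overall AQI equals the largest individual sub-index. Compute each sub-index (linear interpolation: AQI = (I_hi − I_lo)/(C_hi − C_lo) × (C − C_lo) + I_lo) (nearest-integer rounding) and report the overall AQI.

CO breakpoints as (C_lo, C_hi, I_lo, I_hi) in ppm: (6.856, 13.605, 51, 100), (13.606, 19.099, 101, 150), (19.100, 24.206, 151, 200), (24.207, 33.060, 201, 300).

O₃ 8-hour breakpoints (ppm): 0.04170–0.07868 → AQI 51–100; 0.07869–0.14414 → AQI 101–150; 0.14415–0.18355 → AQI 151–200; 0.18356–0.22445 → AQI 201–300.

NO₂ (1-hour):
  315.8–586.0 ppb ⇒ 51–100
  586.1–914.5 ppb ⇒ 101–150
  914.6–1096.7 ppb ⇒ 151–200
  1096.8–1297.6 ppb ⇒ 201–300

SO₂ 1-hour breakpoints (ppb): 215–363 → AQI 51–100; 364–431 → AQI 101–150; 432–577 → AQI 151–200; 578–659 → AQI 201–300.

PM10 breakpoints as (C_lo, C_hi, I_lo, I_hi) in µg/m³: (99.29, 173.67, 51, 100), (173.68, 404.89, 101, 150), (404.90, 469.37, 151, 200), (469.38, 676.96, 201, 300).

CO: row 24.207–33.060 (AQI 201–300). (300−201)·(33.030−24.207)/(33.060−24.207) + 201 = 99·8.823/8.853 + 201 ≈ 299.66 → 300.
O₃: 0.09212 ∈ [0.07869, 0.14414] ↔ index [101, 150].
101 + (0.09212−0.07869)·(150−101)/(0.14414−0.07869) = 101 + 0.01343·49/0.06545 ≈ 111.05, so AQI = 111.
NO₂: 963.1 ∈ [914.6, 1096.7] ↔ index [151, 200].
151 + (963.1−914.6)·(200−151)/(1096.7−914.6) = 151 + 48.5·49/182.1 ≈ 164.05, so AQI = 164.
SO₂: 240 ∈ [215, 363] ↔ index [51, 100].
51 + (240−215)·(100−51)/(363−215) = 51 + 25·49/148 ≈ 59.28, so AQI = 59.
PM10 152.39: bracket 99.29–173.67 → index 51–100; slope 49/74.38, offset 53.10.
AQI = 51 + 49/74.38·53.10 ≈ 85.98 ⇒ 86.
Sub-indices: CO→300, O₃→111, NO₂→164, SO₂→59, PM10→86. Overall AQI = max = 300; dominant pollutant is CO.

300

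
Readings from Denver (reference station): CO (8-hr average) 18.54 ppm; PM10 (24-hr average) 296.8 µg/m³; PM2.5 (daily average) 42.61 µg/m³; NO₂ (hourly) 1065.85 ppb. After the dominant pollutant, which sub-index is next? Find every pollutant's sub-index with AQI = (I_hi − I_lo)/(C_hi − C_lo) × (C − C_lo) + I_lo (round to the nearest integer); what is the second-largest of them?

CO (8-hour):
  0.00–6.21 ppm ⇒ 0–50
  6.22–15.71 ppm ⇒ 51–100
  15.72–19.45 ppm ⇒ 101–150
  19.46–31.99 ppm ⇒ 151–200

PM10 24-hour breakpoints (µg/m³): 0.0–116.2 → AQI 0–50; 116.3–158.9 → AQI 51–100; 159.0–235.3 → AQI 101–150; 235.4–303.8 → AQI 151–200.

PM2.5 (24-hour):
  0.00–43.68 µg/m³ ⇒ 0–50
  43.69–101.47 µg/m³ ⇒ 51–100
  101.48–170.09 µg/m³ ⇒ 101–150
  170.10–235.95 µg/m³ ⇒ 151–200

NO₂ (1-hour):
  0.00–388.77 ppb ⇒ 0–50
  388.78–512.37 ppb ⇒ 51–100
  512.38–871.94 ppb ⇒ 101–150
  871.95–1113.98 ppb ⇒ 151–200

190

CO: 18.54 lies in 15.72–19.45, so I_lo=101, I_hi=150, C_lo=15.72, C_hi=19.45.
(150−101)/(19.45−15.72) × (18.54−15.72) + 101 = 49/3.73 × 2.82 + 101 ≈ 138.05 → 138.
PM10: 296.8 ∈ [235.4, 303.8] ↔ index [151, 200].
151 + (296.8−235.4)·(200−151)/(303.8−235.4) = 151 + 61.4·49/68.4 ≈ 194.99, so AQI = 195.
PM2.5: 42.61 lies in 0.00–43.68, so I_lo=0, I_hi=50, C_lo=0.00, C_hi=43.68.
(50−0)/(43.68−0.00) × (42.61−0.00) + 0 = 50/43.68 × 42.61 + 0 ≈ 48.78 → 49.
NO₂: 1065.85 lies in 871.95–1113.98, so I_lo=151, I_hi=200, C_lo=871.95, C_hi=1113.98.
(200−151)/(1113.98−871.95) × (1065.85−871.95) + 151 = 49/242.03 × 193.90 + 151 ≈ 190.26 → 190.
Sub-indices: CO→138, PM10→195, PM2.5→49, NO₂→190. Ranked high→low: 195, 190, 138, 49. Second-highest sub-index = 190.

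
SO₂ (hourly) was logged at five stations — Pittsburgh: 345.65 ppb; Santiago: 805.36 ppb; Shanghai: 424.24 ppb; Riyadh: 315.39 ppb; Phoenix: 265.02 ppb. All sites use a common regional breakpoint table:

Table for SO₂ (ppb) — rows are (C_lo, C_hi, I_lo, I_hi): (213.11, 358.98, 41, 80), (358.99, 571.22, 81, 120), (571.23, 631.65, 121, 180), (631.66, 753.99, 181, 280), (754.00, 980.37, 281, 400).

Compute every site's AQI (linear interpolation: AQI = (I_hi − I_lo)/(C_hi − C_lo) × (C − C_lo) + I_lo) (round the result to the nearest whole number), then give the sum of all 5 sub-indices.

Pittsburgh 345.65: bracket 213.11–358.98 → index 41–80; slope 39/145.87, offset 132.54.
AQI = 41 + 39/145.87·132.54 ≈ 76.44 ⇒ 76.
Santiago: 805.36 lies in 754.00–980.37, so I_lo=281, I_hi=400, C_lo=754.00, C_hi=980.37.
(400−281)/(980.37−754.00) × (805.36−754.00) + 281 = 119/226.37 × 51.36 + 281 ≈ 308.00 → 308.
Shanghai: 424.24 lies in 358.99–571.22, so I_lo=81, I_hi=120, C_lo=358.99, C_hi=571.22.
(120−81)/(571.22−358.99) × (424.24−358.99) + 81 = 39/212.23 × 65.25 + 81 ≈ 92.99 → 93.
Riyadh: row 213.11–358.98 (AQI 41–80). (80−41)·(315.39−213.11)/(358.98−213.11) + 41 = 39·102.28/145.87 + 41 ≈ 68.35 → 68.
Phoenix: 265.02 ∈ [213.11, 358.98] ↔ index [41, 80].
41 + (265.02−213.11)·(80−41)/(358.98−213.11) = 41 + 51.91·39/145.87 ≈ 54.88, so AQI = 55.
AQIs: Pittsburgh=76, Santiago=308, Shanghai=93, Riyadh=68, Phoenix=55. Sum = 76 + 308 + 93 + 68 + 55 = 600.

600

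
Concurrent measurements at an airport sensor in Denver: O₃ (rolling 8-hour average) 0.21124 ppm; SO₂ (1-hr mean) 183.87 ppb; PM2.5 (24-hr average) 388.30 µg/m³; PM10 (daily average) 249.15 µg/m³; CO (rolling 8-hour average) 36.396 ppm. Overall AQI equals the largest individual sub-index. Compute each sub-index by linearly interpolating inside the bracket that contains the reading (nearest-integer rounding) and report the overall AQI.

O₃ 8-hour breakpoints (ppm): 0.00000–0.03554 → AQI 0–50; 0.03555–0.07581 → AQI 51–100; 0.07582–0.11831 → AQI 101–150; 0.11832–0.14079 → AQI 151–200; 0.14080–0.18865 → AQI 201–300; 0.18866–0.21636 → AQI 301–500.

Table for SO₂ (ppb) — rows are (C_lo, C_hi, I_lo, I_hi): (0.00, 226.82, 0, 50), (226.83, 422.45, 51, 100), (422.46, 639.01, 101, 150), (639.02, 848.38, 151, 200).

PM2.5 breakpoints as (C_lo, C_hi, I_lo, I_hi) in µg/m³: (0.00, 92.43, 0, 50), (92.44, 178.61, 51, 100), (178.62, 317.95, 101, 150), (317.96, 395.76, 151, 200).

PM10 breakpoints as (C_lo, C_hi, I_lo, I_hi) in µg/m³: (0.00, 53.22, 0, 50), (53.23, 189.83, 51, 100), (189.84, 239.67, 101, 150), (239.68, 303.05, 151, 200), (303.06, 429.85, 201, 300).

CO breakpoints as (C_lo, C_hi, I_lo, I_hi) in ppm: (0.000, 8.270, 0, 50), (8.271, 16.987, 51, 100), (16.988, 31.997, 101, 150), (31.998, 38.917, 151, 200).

463

O₃: 0.21124 ∈ [0.18866, 0.21636] ↔ index [301, 500].
301 + (0.21124−0.18866)·(500−301)/(0.21636−0.18866) = 301 + 0.02258·199/0.02770 ≈ 463.22, so AQI = 463.
SO₂: 183.87 lies in 0.00–226.82, so I_lo=0, I_hi=50, C_lo=0.00, C_hi=226.82.
(50−0)/(226.82−0.00) × (183.87−0.00) + 0 = 50/226.82 × 183.87 + 0 ≈ 40.53 → 41.
PM2.5 388.30: bracket 317.96–395.76 → index 151–200; slope 49/77.80, offset 70.34.
AQI = 151 + 49/77.80·70.34 ≈ 195.30 ⇒ 195.
PM10: row 239.68–303.05 (AQI 151–200). (200−151)·(249.15−239.68)/(303.05−239.68) + 151 = 49·9.47/63.37 + 151 ≈ 158.32 → 158.
CO: row 31.998–38.917 (AQI 151–200). (200−151)·(36.396−31.998)/(38.917−31.998) + 151 = 49·4.398/6.919 + 151 ≈ 182.15 → 182.
Sub-indices: O₃→463, SO₂→41, PM2.5→195, PM10→158, CO→182. Overall AQI = max = 463; dominant pollutant is O₃.
AQI 463: Hazardous.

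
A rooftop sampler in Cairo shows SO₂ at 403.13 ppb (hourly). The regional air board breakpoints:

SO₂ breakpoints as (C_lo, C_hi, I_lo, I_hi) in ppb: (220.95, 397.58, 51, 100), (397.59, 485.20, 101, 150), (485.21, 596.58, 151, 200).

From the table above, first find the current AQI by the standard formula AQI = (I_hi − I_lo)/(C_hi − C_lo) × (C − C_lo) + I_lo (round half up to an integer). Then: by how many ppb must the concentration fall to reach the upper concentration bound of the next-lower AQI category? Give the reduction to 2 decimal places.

SO₂: 403.13 lies in 397.59–485.20, so I_lo=101, I_hi=150, C_lo=397.59, C_hi=485.20.
(150−101)/(485.20−397.59) × (403.13−397.59) + 101 = 49/87.61 × 5.54 + 101 ≈ 104.10 → 104.
Current AQI 104 is in the Unhealthy for Sensitive Groups range (101–150). The next-lower category tops out at AQI 100, whose upper concentration bound is 397.58 ppb.
Reduction needed = 403.13 − 397.58 = 5.55 ppb.

5.55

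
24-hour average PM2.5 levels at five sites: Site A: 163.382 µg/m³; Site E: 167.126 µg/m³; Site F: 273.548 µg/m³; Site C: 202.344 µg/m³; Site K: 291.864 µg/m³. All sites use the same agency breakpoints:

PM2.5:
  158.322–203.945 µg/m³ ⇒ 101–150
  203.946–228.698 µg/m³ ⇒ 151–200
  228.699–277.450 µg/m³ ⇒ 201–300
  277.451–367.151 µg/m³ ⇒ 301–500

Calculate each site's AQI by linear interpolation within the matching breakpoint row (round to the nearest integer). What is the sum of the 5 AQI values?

Site A: 163.382 ∈ [158.322, 203.945] ↔ index [101, 150].
101 + (163.382−158.322)·(150−101)/(203.945−158.322) = 101 + 5.060·49/45.623 ≈ 106.43, so AQI = 106.
Site E: 167.126 ∈ [158.322, 203.945] ↔ index [101, 150].
101 + (167.126−158.322)·(150−101)/(203.945−158.322) = 101 + 8.804·49/45.623 ≈ 110.46, so AQI = 110.
Site F 273.548: bracket 228.699–277.450 → index 201–300; slope 99/48.751, offset 44.849.
AQI = 201 + 99/48.751·44.849 ≈ 292.08 ⇒ 292.
Site C 202.344: bracket 158.322–203.945 → index 101–150; slope 49/45.623, offset 44.022.
AQI = 101 + 49/45.623·44.022 ≈ 148.28 ⇒ 148.
Site K: 291.864 lies in 277.451–367.151, so I_lo=301, I_hi=500, C_lo=277.451, C_hi=367.151.
(500−301)/(367.151−277.451) × (291.864−277.451) + 301 = 199/89.700 × 14.413 + 301 ≈ 332.98 → 333.
AQIs: Site A=106, Site E=110, Site F=292, Site C=148, Site K=333. Sum = 106 + 110 + 292 + 148 + 333 = 989.

989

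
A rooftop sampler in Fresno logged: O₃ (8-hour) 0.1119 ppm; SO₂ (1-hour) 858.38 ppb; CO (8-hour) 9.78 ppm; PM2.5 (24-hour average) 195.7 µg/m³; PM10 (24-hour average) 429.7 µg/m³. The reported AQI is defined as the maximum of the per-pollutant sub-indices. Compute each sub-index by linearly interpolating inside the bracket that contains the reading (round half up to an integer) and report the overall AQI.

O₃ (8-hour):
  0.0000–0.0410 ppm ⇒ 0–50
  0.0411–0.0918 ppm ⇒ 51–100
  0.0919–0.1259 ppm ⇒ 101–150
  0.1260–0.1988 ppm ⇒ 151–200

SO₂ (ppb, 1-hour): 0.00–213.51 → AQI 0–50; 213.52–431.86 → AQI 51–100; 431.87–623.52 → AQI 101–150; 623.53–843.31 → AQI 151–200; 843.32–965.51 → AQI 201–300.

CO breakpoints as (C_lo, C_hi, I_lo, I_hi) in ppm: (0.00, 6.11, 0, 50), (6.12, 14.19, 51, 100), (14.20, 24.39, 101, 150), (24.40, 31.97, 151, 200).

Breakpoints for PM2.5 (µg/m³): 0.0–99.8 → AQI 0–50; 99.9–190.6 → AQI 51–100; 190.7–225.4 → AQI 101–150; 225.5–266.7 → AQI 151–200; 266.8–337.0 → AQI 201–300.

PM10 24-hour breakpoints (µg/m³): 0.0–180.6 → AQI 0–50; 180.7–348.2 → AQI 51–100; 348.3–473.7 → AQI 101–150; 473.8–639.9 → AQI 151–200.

O₃: 0.1119 lies in 0.0919–0.1259, so I_lo=101, I_hi=150, C_lo=0.0919, C_hi=0.1259.
(150−101)/(0.1259−0.0919) × (0.1119−0.0919) + 101 = 49/0.0340 × 0.0200 + 101 ≈ 129.82 → 130.
SO₂: 858.38 ∈ [843.32, 965.51] ↔ index [201, 300].
201 + (858.38−843.32)·(300−201)/(965.51−843.32) = 201 + 15.06·99/122.19 ≈ 213.20, so AQI = 213.
CO: row 6.12–14.19 (AQI 51–100). (100−51)·(9.78−6.12)/(14.19−6.12) + 51 = 49·3.66/8.07 + 51 ≈ 73.22 → 73.
PM2.5: row 190.7–225.4 (AQI 101–150). (150−101)·(195.7−190.7)/(225.4−190.7) + 101 = 49·5.0/34.7 + 101 ≈ 108.06 → 108.
PM10: row 348.3–473.7 (AQI 101–150). (150−101)·(429.7−348.3)/(473.7−348.3) + 101 = 49·81.4/125.4 + 101 ≈ 132.81 → 133.
Sub-indices: O₃→130, SO₂→213, CO→73, PM2.5→108, PM10→133. Overall AQI = max = 213; dominant pollutant is SO₂.
AQI 213: Very Unhealthy.

213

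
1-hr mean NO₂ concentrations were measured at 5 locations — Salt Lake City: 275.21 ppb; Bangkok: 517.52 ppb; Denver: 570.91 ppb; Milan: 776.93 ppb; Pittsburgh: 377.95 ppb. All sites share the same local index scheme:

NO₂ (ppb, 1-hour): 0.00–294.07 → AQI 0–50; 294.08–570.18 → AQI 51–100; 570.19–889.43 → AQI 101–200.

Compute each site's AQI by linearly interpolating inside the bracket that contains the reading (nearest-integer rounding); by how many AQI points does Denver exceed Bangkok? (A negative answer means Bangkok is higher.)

Salt Lake City: row 0.00–294.07 (AQI 0–50). (50−0)·(275.21−0.00)/(294.07−0.00) + 0 = 50·275.21/294.07 + 0 ≈ 46.79 → 47.
Bangkok 517.52: bracket 294.08–570.18 → index 51–100; slope 49/276.10, offset 223.44.
AQI = 51 + 49/276.10·223.44 ≈ 90.65 ⇒ 91.
Denver: row 570.19–889.43 (AQI 101–200). (200−101)·(570.91−570.19)/(889.43−570.19) + 101 = 99·0.72/319.24 + 101 ≈ 101.22 → 101.
Milan 776.93: bracket 570.19–889.43 → index 101–200; slope 99/319.24, offset 206.74.
AQI = 101 + 99/319.24·206.74 ≈ 165.11 ⇒ 165.
Pittsburgh: 377.95 ∈ [294.08, 570.18] ↔ index [51, 100].
51 + (377.95−294.08)·(100−51)/(570.18−294.08) = 51 + 83.87·49/276.10 ≈ 65.88, so AQI = 66.
AQIs: Salt Lake City=47, Bangkok=91, Denver=101, Milan=165, Pittsburgh=66. Denver (101) − Bangkok (91) = 10.

10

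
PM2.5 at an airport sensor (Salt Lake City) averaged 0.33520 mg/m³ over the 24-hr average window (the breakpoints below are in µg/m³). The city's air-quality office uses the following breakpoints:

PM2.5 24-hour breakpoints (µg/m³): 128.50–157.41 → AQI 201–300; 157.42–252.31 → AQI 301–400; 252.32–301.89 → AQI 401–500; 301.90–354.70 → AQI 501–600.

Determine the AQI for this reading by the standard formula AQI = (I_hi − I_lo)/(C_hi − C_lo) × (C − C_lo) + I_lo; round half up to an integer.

Convert: 0.33520 mg/m³ = 335.20 µg/m³.
PM2.5 335.20: bracket 301.90–354.70 → index 501–600; slope 99/52.80, offset 33.30.
AQI = 501 + 99/52.80·33.30 ≈ 563.44 ⇒ 563.

563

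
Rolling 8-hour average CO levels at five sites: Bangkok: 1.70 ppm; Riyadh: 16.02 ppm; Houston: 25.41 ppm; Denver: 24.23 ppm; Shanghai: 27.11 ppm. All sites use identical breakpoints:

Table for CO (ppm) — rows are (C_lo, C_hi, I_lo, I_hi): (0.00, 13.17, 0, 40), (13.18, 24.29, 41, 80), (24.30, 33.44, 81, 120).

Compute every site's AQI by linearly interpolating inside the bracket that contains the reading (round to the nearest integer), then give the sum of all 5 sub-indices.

Bangkok: row 0.00–13.17 (AQI 0–40). (40−0)·(1.70−0.00)/(13.17−0.00) + 0 = 40·1.70/13.17 + 0 ≈ 5.16 → 5.
Riyadh 16.02: bracket 13.18–24.29 → index 41–80; slope 39/11.11, offset 2.84.
AQI = 41 + 39/11.11·2.84 ≈ 50.97 ⇒ 51.
Houston: 25.41 lies in 24.30–33.44, so I_lo=81, I_hi=120, C_lo=24.30, C_hi=33.44.
(120−81)/(33.44−24.30) × (25.41−24.30) + 81 = 39/9.14 × 1.11 + 81 ≈ 85.74 → 86.
Denver: 24.23 lies in 13.18–24.29, so I_lo=41, I_hi=80, C_lo=13.18, C_hi=24.29.
(80−41)/(24.29−13.18) × (24.23−13.18) + 41 = 39/11.11 × 11.05 + 41 ≈ 79.79 → 80.
Shanghai: 27.11 lies in 24.30–33.44, so I_lo=81, I_hi=120, C_lo=24.30, C_hi=33.44.
(120−81)/(33.44−24.30) × (27.11−24.30) + 81 = 39/9.14 × 2.81 + 81 ≈ 92.99 → 93.
AQIs: Bangkok=5, Riyadh=51, Houston=86, Denver=80, Shanghai=93. Sum = 5 + 51 + 86 + 80 + 93 = 315.

315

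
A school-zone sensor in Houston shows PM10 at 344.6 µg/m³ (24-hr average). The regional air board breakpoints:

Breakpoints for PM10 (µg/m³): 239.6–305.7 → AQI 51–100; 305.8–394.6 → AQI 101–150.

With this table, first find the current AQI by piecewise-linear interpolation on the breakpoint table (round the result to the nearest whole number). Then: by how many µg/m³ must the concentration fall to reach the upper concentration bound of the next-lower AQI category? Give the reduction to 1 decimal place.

38.9

PM10: row 305.8–394.6 (AQI 101–150). (150−101)·(344.6−305.8)/(394.6−305.8) + 101 = 49·38.8/88.8 + 101 ≈ 122.41 → 122.
Current AQI 122 is in the Unhealthy for Sensitive Groups range (101–150). The next-lower category tops out at AQI 100, whose upper concentration bound is 305.7 µg/m³.
Reduction needed = 344.6 − 305.7 = 38.9 µg/m³.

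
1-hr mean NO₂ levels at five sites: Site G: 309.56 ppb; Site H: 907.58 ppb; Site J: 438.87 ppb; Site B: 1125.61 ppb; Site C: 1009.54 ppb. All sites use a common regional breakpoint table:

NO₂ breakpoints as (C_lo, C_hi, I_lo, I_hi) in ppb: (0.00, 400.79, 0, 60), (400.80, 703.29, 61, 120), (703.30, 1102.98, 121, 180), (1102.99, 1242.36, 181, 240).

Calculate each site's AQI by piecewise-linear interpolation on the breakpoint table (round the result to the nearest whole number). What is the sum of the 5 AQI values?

622

Site G: row 0.00–400.79 (AQI 0–60). (60−0)·(309.56−0.00)/(400.79−0.00) + 0 = 60·309.56/400.79 + 0 ≈ 46.34 → 46.
Site H: 907.58 ∈ [703.30, 1102.98] ↔ index [121, 180].
121 + (907.58−703.30)·(180−121)/(1102.98−703.30) = 121 + 204.28·59/399.68 ≈ 151.16, so AQI = 151.
Site J: row 400.80–703.29 (AQI 61–120). (120−61)·(438.87−400.80)/(703.29−400.80) + 61 = 59·38.07/302.49 + 61 ≈ 68.43 → 68.
Site B: row 1102.99–1242.36 (AQI 181–240). (240−181)·(1125.61−1102.99)/(1242.36−1102.99) + 181 = 59·22.62/139.37 + 181 ≈ 190.58 → 191.
Site C: 1009.54 lies in 703.30–1102.98, so I_lo=121, I_hi=180, C_lo=703.30, C_hi=1102.98.
(180−121)/(1102.98−703.30) × (1009.54−703.30) + 121 = 59/399.68 × 306.24 + 121 ≈ 166.21 → 166.
AQIs: Site G=46, Site H=151, Site J=68, Site B=191, Site C=166. Sum = 46 + 151 + 68 + 191 + 166 = 622.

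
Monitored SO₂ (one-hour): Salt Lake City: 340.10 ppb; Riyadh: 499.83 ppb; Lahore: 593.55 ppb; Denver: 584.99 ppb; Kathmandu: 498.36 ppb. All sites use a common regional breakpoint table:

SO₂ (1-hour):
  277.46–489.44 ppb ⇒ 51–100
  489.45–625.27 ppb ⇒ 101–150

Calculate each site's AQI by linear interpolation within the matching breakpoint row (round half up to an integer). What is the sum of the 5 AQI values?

Salt Lake City: row 277.46–489.44 (AQI 51–100). (100−51)·(340.10−277.46)/(489.44−277.46) + 51 = 49·62.64/211.98 + 51 ≈ 65.48 → 65.
Riyadh 499.83: bracket 489.45–625.27 → index 101–150; slope 49/135.82, offset 10.38.
AQI = 101 + 49/135.82·10.38 ≈ 104.74 ⇒ 105.
Lahore: 593.55 ∈ [489.45, 625.27] ↔ index [101, 150].
101 + (593.55−489.45)·(150−101)/(625.27−489.45) = 101 + 104.10·49/135.82 ≈ 138.56, so AQI = 139.
Denver 584.99: bracket 489.45–625.27 → index 101–150; slope 49/135.82, offset 95.54.
AQI = 101 + 49/135.82·95.54 ≈ 135.47 ⇒ 135.
Kathmandu: 498.36 ∈ [489.45, 625.27] ↔ index [101, 150].
101 + (498.36−489.45)·(150−101)/(625.27−489.45) = 101 + 8.91·49/135.82 ≈ 104.21, so AQI = 104.
AQIs: Salt Lake City=65, Riyadh=105, Lahore=139, Denver=135, Kathmandu=104. Sum = 65 + 105 + 139 + 135 + 104 = 548.

548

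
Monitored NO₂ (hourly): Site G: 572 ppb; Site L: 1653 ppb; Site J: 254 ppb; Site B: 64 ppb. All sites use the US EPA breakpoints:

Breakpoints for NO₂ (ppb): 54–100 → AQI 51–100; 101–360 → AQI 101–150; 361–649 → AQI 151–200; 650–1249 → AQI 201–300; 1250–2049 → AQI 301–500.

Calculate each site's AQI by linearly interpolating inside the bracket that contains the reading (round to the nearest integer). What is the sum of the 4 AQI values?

Site G: 572 ∈ [361, 649] ↔ index [151, 200].
151 + (572−361)·(200−151)/(649−361) = 151 + 211·49/288 ≈ 186.90, so AQI = 187.
Site L 1653: bracket 1250–2049 → index 301–500; slope 199/799, offset 403.
AQI = 301 + 199/799·403 ≈ 401.37 ⇒ 401.
Site J: 254 lies in 101–360, so I_lo=101, I_hi=150, C_lo=101, C_hi=360.
(150−101)/(360−101) × (254−101) + 101 = 49/259 × 153 + 101 ≈ 129.95 → 130.
Site B: row 54–100 (AQI 51–100). (100−51)·(64−54)/(100−54) + 51 = 49·10/46 + 51 ≈ 61.65 → 62.
AQIs: Site G=187, Site L=401, Site J=130, Site B=62. Sum = 187 + 401 + 130 + 62 = 780.

780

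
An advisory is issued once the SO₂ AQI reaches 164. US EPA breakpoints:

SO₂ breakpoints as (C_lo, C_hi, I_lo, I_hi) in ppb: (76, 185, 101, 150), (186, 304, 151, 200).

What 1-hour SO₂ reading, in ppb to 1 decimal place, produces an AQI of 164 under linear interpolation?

AQI 164 lies in the 151–200 band, which corresponds to 186–304 ppb.
C = 186 + (164−151)×(304−186)/(200−151) = 186 + 13×118/49 ≈ 217.306 ppb → 217.3 ppb to 1 dp.

217.3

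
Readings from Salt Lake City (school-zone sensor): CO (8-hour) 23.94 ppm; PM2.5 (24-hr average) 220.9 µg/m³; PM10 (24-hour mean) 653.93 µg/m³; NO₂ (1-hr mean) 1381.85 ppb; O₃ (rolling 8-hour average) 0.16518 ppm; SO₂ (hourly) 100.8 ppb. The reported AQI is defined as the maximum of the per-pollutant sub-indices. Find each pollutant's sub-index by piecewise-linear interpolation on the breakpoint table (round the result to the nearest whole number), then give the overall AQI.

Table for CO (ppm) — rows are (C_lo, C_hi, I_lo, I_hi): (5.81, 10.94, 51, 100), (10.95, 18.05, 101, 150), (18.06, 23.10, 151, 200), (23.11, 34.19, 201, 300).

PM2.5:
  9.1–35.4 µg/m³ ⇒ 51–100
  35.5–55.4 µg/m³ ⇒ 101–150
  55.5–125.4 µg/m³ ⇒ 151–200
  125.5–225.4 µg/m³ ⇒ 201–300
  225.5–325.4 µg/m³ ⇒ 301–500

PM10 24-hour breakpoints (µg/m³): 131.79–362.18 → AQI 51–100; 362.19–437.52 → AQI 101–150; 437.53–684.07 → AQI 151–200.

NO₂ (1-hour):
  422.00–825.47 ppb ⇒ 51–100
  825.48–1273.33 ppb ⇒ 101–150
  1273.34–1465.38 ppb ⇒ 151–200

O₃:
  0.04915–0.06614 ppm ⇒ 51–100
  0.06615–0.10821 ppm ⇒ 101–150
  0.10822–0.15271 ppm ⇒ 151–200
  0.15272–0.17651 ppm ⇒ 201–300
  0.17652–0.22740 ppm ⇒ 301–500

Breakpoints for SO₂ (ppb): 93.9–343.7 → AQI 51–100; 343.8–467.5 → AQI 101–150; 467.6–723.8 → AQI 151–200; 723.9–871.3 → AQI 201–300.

296

CO: 23.94 lies in 23.11–34.19, so I_lo=201, I_hi=300, C_lo=23.11, C_hi=34.19.
(300−201)/(34.19−23.11) × (23.94−23.11) + 201 = 99/11.08 × 0.83 + 201 ≈ 208.42 → 208.
PM2.5: 220.9 lies in 125.5–225.4, so I_lo=201, I_hi=300, C_lo=125.5, C_hi=225.4.
(300−201)/(225.4−125.5) × (220.9−125.5) + 201 = 99/99.9 × 95.4 + 201 ≈ 295.54 → 296.
PM10: 653.93 lies in 437.53–684.07, so I_lo=151, I_hi=200, C_lo=437.53, C_hi=684.07.
(200−151)/(684.07−437.53) × (653.93−437.53) + 151 = 49/246.54 × 216.40 + 151 ≈ 194.01 → 194.
NO₂: 1381.85 lies in 1273.34–1465.38, so I_lo=151, I_hi=200, C_lo=1273.34, C_hi=1465.38.
(200−151)/(1465.38−1273.34) × (1381.85−1273.34) + 151 = 49/192.04 × 108.51 + 151 ≈ 178.69 → 179.
O₃: 0.16518 ∈ [0.15272, 0.17651] ↔ index [201, 300].
201 + (0.16518−0.15272)·(300−201)/(0.17651−0.15272) = 201 + 0.01246·99/0.02379 ≈ 252.85, so AQI = 253.
SO₂: row 93.9–343.7 (AQI 51–100). (100−51)·(100.8−93.9)/(343.7−93.9) + 51 = 49·6.9/249.8 + 51 ≈ 52.35 → 52.
Sub-indices: CO→208, PM2.5→296, PM10→194, NO₂→179, O₃→253, SO₂→52. Overall AQI = max = 296; dominant pollutant is PM2.5.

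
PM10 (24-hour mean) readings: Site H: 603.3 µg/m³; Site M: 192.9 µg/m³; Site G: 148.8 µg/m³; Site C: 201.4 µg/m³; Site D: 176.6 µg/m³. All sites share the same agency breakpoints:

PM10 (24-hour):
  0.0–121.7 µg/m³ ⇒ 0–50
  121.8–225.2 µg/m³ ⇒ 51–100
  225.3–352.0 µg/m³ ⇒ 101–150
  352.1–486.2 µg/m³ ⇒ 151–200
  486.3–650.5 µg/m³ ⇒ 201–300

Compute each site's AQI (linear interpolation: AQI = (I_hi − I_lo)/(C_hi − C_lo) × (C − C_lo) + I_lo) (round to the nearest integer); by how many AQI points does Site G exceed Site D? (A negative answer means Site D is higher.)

-13

Site H: row 486.3–650.5 (AQI 201–300). (300−201)·(603.3−486.3)/(650.5−486.3) + 201 = 99·117.0/164.2 + 201 ≈ 271.54 → 272.
Site M 192.9: bracket 121.8–225.2 → index 51–100; slope 49/103.4, offset 71.1.
AQI = 51 + 49/103.4·71.1 ≈ 84.69 ⇒ 85.
Site G: 148.8 ∈ [121.8, 225.2] ↔ index [51, 100].
51 + (148.8−121.8)·(100−51)/(225.2−121.8) = 51 + 27.0·49/103.4 ≈ 63.79, so AQI = 64.
Site C 201.4: bracket 121.8–225.2 → index 51–100; slope 49/103.4, offset 79.6.
AQI = 51 + 49/103.4·79.6 ≈ 88.72 ⇒ 89.
Site D: 176.6 ∈ [121.8, 225.2] ↔ index [51, 100].
51 + (176.6−121.8)·(100−51)/(225.2−121.8) = 51 + 54.8·49/103.4 ≈ 76.97, so AQI = 77.
AQIs: Site H=272, Site M=85, Site G=64, Site C=89, Site D=77. Site G (64) − Site D (77) = -13.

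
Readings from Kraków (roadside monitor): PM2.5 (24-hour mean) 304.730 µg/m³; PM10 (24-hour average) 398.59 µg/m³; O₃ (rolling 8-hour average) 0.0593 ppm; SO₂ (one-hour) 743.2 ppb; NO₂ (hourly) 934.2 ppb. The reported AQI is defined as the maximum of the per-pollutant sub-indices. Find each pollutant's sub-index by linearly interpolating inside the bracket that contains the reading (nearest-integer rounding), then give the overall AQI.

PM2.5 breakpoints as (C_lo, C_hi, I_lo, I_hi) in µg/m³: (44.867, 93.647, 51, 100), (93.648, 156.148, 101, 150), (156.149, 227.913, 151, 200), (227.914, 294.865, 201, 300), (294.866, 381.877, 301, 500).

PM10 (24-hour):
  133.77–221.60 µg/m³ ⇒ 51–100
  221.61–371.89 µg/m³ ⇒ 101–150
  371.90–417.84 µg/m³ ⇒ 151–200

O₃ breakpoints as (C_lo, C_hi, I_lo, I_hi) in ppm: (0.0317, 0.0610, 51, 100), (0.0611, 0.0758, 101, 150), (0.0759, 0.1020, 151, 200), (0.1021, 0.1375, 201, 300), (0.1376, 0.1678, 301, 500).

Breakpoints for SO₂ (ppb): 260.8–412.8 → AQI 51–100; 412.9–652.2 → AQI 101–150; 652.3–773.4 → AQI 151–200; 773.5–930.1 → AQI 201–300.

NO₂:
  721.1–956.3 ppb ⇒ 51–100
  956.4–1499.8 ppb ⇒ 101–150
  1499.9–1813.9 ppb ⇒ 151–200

PM2.5 304.730: bracket 294.866–381.877 → index 301–500; slope 199/87.011, offset 9.864.
AQI = 301 + 199/87.011·9.864 ≈ 323.56 ⇒ 324.
PM10: 398.59 ∈ [371.90, 417.84] ↔ index [151, 200].
151 + (398.59−371.90)·(200−151)/(417.84−371.90) = 151 + 26.69·49/45.94 ≈ 179.47, so AQI = 179.
O₃: row 0.0317–0.0610 (AQI 51–100). (100−51)·(0.0593−0.0317)/(0.0610−0.0317) + 51 = 49·0.0276/0.0293 + 51 ≈ 97.16 → 97.
SO₂: 743.2 lies in 652.3–773.4, so I_lo=151, I_hi=200, C_lo=652.3, C_hi=773.4.
(200−151)/(773.4−652.3) × (743.2−652.3) + 151 = 49/121.1 × 90.9 + 151 ≈ 187.78 → 188.
NO₂: 934.2 lies in 721.1–956.3, so I_lo=51, I_hi=100, C_lo=721.1, C_hi=956.3.
(100−51)/(956.3−721.1) × (934.2−721.1) + 51 = 49/235.2 × 213.1 + 51 ≈ 95.40 → 95.
Sub-indices: PM2.5→324, PM10→179, O₃→97, SO₂→188, NO₂→95. Overall AQI = max = 324; dominant pollutant is PM2.5.

324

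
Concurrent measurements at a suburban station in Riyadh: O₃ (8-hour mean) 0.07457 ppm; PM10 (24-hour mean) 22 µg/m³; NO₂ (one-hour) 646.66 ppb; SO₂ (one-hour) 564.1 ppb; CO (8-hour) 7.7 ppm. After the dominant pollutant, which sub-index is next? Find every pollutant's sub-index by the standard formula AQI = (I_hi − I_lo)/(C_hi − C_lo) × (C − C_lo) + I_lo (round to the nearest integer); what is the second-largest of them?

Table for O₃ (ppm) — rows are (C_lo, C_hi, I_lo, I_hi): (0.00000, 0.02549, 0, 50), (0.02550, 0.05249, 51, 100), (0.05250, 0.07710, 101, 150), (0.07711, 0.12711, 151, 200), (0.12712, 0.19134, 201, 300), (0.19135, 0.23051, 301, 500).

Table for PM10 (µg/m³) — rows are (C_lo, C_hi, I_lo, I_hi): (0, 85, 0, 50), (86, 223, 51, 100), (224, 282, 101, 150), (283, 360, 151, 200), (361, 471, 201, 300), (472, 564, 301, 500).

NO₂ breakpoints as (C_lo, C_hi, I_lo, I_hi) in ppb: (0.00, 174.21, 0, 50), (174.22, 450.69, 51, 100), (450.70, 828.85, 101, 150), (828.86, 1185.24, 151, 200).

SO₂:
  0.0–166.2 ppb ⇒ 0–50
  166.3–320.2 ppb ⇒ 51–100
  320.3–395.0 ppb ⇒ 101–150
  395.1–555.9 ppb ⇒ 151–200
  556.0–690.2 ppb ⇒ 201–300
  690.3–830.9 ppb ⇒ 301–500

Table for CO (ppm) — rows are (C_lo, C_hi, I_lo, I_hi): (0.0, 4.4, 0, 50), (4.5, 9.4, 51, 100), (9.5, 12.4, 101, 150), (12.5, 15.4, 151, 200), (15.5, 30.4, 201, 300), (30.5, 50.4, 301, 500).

145

O₃ 0.07457: bracket 0.05250–0.07710 → index 101–150; slope 49/0.02460, offset 0.02207.
AQI = 101 + 49/0.02460·0.02207 ≈ 144.96 ⇒ 145.
PM10: row 0–85 (AQI 0–50). (50−0)·(22−0)/(85−0) + 0 = 50·22/85 + 0 ≈ 12.94 → 13.
NO₂ 646.66: bracket 450.70–828.85 → index 101–150; slope 49/378.15, offset 195.96.
AQI = 101 + 49/378.15·195.96 ≈ 126.39 ⇒ 126.
SO₂: 564.1 ∈ [556.0, 690.2] ↔ index [201, 300].
201 + (564.1−556.0)·(300−201)/(690.2−556.0) = 201 + 8.1·99/134.2 ≈ 206.98, so AQI = 207.
CO: 7.7 lies in 4.5–9.4, so I_lo=51, I_hi=100, C_lo=4.5, C_hi=9.4.
(100−51)/(9.4−4.5) × (7.7−4.5) + 51 = 49/4.9 × 3.2 + 51 ≈ 83.00 → 83.
Sub-indices: O₃→145, PM10→13, NO₂→126, SO₂→207, CO→83. Ranked high→low: 207, 145, 126, 83, 13. Second-highest sub-index = 145.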